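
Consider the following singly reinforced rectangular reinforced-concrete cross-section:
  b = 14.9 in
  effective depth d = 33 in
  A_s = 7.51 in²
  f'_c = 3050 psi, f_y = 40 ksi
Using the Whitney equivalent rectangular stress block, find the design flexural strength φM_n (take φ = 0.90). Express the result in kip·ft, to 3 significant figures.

T = A_s f_y = 7.51 × 40 = 300.4 kips.
a = T/(0.85 f'_c b) = 300.4/(0.85 × 3.05 × 14.9) = 7.777 in.
M_n = T(d − a/2) = 300.4 × (33 − 3.8885) = 8745.1 kip·in = 8745.1/12 = 728.76 kip·ft.
φM_n = 0.90 × 728.76 = 655.88 kip·ft.

φM_n ≈ 656 kip·ft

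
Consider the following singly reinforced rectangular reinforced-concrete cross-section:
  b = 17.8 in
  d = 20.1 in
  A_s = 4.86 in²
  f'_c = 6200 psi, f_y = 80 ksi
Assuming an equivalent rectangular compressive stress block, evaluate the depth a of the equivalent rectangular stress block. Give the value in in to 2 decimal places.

T = A_s f_y = 4.86 × 80 = 388.8 kips.
a = T/(0.85 f'_c b) = 388.8/(0.85 × 6.2 × 17.8) = 4.14 in.

a ≈ 4.14 in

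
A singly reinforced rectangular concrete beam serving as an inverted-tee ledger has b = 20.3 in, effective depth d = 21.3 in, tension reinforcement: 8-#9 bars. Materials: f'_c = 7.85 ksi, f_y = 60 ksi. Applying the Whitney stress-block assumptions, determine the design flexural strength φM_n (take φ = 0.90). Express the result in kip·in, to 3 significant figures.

φM_n ≈ 8440 kip·in

A_s = 8 × 1 = 8 in².
T = A_s f_y = 8 × 60 = 480 kips.
a = T/(0.85 f'_c b) = 480/(0.85 × 7.85 × 20.3) = 3.544 in.
M_n = T(d − a/2) = 480 × (21.3 − 1.772) = 9373.4 kip·in.
φM_n = 0.90 × 9373.4 = 8436.1 kip·in.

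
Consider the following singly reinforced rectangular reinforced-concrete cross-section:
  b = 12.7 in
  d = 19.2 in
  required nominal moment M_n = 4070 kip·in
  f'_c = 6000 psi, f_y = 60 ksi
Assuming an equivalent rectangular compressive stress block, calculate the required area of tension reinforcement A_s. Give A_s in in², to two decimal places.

A_s ≈ 3.90 in²

From M_n = 0.85 f'_c a b (d − a/2):
a = d − √(d² − 2M_n/(0.85 f'_c b)) = 19.2 − √(19.2² − 2 × 4070/(0.85 × 6 × 12.7)) = 3.613 in.
A_s = 0.85 f'_c a b / f_y = 0.85 × 6 × 3.613 × 12.7 / 60 = 3.900 in².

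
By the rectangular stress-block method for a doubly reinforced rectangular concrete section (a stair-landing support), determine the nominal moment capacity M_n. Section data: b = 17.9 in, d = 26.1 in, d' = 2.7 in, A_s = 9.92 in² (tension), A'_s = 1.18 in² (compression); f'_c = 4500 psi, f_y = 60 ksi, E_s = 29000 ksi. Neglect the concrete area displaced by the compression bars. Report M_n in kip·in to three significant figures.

Assume both steels yield.
a = (A_s − A'_s) f_y/(0.85 f'_c b) = (9.92 − 1.18) × 60/(0.85 × 4.5 × 17.9) = 7.659 in.
c = a/β₁ = 7.659/0.825 = 9.284 in; ε'_s = 0.003(c − d')/c = 0.0021 ≥ ε_y = 0.0021, so the compression steel yields.
M_n = (A_s − A'_s) f_y (d − a/2) + A'_s f_y (d − d') = 524.4 × (26.1 − 3.8295) + 70.8 × (26.1 − 2.7) = 11678.7 + 1656.7 = 13335.4 kip·in.

M_n ≈ 13300 kip·in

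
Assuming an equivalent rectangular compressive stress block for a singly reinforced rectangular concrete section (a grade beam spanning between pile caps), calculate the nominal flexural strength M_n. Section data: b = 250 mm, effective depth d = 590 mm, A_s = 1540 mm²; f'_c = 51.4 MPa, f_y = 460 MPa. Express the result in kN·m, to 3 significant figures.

T = A_s f_y = 1540 × 460 = 708400 N = 708.4 kN.
From C = T: a = T/(0.85 f'_c b) = 708400/(0.85 × 51.4 × 250) = 64.86 mm.
M_n = T(d − a/2) = 708.4 kN × (590 − 32.43) mm = 394.98 kN·m.

M_n ≈ 395 kN·m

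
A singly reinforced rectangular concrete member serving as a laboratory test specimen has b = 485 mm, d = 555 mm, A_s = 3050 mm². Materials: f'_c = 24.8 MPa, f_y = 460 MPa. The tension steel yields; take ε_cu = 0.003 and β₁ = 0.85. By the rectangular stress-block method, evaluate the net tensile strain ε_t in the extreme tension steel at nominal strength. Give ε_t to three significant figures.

a = A_s f_y/(0.85 f'_c b) = 137.23 mm.
β₁ = 0.85, so c = a/β₁ = 137.23/0.85 = 161.45 mm.
From the linear strain diagram with ε_cu = 0.003: ε_t = 0.003 (d − c)/c = 0.003 × (555 − 161.45)/161.45 = 0.00731.
Since ε_t ≥ 0.005, the section is tension-controlled.

ε_t ≈ 0.00731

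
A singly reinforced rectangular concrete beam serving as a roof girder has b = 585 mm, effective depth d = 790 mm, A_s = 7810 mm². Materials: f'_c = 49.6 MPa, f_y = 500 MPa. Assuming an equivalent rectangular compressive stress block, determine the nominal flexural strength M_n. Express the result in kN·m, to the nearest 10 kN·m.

M_n ≈ 2780 kN·m

T = A_s f_y = 7810 × 500 = 3905000 N = 3905 kN.
From C = T: a = T/(0.85 f'_c b) = 3905000/(0.85 × 49.6 × 585) = 158.33 mm.
M_n = T(d − a/2) = 3905 kN × (790 − 79.165) mm = 2775.81 kN·m.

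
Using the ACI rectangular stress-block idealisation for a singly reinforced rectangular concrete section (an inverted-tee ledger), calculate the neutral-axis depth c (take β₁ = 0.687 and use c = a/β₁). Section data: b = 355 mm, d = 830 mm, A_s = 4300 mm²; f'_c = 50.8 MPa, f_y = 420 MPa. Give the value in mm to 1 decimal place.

T = A_s f_y = 4300 × 420 = 1806000 N = 1806 kN.
Setting C = 0.85 f'_c a b equal to T: a = 1806000/(0.85 × 50.8 × 355) = 117.817 mm.
With β₁ = 0.687, c = a/β₁ = 117.817/0.687 = 171.5 mm.

c ≈ 171.5 mm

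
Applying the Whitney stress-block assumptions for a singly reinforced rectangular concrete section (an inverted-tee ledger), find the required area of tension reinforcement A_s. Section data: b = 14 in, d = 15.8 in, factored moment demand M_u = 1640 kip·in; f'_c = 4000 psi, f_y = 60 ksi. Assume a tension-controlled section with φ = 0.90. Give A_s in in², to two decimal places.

M_n = M_u/φ = 1640/0.90 = 1822.22 kip·in.
From M_n = 0.85 f'_c a b (d − a/2):
a = d − √(d² − 2M_n/(0.85 f'_c b)) = 15.8 − √(15.8² − 2 × 1822.22/(0.85 × 4 × 14)) = 2.644 in.
A_s = 0.85 f'_c a b / f_y = 0.85 × 4 × 2.644 × 14 / 60 = 2.098 in².

A_s ≈ 2.10 in²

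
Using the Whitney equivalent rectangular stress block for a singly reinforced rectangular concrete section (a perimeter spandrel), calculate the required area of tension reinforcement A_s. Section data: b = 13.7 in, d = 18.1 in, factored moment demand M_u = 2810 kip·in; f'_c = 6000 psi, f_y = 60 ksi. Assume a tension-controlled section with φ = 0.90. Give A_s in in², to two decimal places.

A_s ≈ 3.10 in²

M_n = M_u/φ = 2810/0.90 = 3122.22 kip·in.
From M_n = 0.85 f'_c a b (d − a/2):
a = d − √(d² − 2M_n/(0.85 f'_c b)) = 18.1 − √(18.1² − 2 × 3122.22/(0.85 × 6 × 13.7)) = 2.665 in.
A_s = 0.85 f'_c a b / f_y = 0.85 × 6 × 2.665 × 13.7 / 60 = 3.103 in².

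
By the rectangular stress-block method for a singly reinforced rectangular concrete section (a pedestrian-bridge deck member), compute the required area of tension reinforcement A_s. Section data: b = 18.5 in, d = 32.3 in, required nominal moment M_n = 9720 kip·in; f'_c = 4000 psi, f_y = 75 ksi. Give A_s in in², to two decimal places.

A_s ≈ 4.36 in²

From M_n = 0.85 f'_c a b (d − a/2):
a = d − √(d² − 2M_n/(0.85 f'_c b)) = 32.3 − √(32.3² − 2 × 9720/(0.85 × 4 × 18.5)) = 5.203 in.
A_s = 0.85 f'_c a b / f_y = 0.85 × 4 × 5.203 × 18.5 / 75 = 4.364 in².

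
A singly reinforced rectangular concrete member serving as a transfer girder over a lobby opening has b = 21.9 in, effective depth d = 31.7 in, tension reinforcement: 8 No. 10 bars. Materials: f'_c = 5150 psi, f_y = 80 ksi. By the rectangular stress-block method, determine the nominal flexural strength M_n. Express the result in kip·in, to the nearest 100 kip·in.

A_s = 8 × 1.27 = 10.16 in².
T = A_s f_y = 10.16 × 80 = 812.8 kips.
a = T/(0.85 f'_c b) = 812.8/(0.85 × 5.15 × 21.9) = 8.478 in.
M_n = T(d − a/2) = 812.8 × (31.7 − 4.239) = 22320.3 kip·in.

M_n ≈ 22300 kip·in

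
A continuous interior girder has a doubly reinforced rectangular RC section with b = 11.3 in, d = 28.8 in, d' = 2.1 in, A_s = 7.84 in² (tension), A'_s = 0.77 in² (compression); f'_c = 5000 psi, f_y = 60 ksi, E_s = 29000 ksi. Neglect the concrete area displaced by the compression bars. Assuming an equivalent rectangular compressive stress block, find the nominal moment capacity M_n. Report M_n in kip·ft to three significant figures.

M_n ≈ 965 kip·ft

Assume both steels yield.
a = (A_s − A'_s) f_y/(0.85 f'_c b) = (7.84 − 0.77) × 60/(0.85 × 5 × 11.3) = 8.833 in.
c = a/β₁ = 8.833/0.8 = 11.041 in; ε'_s = 0.003(c − d')/c = 0.0024 ≥ ε_y = 0.0021, so the compression steel yields.
M_n = (A_s − A'_s) f_y (d − a/2) + A'_s f_y (d − d') = 424.2 × (28.8 − 4.4165) + 46.2 × (28.8 − 2.1) = 10343.5 + 1233.5 = 11577.0 kip·in = 11577.0/12 = 964.75 kip·ft.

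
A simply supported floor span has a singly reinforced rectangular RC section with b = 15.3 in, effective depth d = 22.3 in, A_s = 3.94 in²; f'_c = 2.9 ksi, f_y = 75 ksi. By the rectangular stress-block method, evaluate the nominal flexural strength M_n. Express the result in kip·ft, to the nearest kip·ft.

M_n ≈ 453 kip·ft

T = A_s f_y = 3.94 × 75 = 295.5 kips.
a = T/(0.85 f'_c b) = 295.5/(0.85 × 2.9 × 15.3) = 7.835 in.
M_n = T(d − a/2) = 295.5 × (22.3 − 3.9175) = 5432.0 kip·in = 5432.0/12 = 452.67 kip·ft.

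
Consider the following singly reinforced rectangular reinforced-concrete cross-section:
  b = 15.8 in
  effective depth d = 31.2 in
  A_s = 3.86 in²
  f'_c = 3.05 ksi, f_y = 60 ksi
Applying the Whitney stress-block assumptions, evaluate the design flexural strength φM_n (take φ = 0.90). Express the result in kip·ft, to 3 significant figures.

φM_n ≈ 493 kip·ft

T = A_s f_y = 3.86 × 60 = 231.6 kips.
a = T/(0.85 f'_c b) = 231.6/(0.85 × 3.05 × 15.8) = 5.654 in.
M_n = T(d − a/2) = 231.6 × (31.2 − 2.827) = 6571.2 kip·in = 6571.2/12 = 547.60 kip·ft.
φM_n = 0.90 × 547.60 = 492.84 kip·ft.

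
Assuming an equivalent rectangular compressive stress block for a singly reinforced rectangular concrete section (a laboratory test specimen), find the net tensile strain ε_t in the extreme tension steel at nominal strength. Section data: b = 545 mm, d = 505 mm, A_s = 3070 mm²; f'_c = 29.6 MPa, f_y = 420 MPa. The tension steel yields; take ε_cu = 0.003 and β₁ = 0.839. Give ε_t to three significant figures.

a = A_s f_y/(0.85 f'_c b) = 94.03 mm.
β₁ = 0.839, so c = a/β₁ = 94.03/0.839 = 112.07 mm.
From the linear strain diagram with ε_cu = 0.003: ε_t = 0.003 (d − c)/c = 0.003 × (505 − 112.07)/112.07 = 0.0105.
Since ε_t ≥ 0.005, the section is tension-controlled.

ε_t ≈ 0.0105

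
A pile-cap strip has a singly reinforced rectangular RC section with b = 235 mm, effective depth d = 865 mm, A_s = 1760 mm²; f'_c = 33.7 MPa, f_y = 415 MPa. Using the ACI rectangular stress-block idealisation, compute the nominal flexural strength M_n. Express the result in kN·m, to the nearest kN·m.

T = A_s f_y = 1760 × 415 = 730400 N = 730.4 kN.
From C = T: a = T/(0.85 f'_c b) = 730400/(0.85 × 33.7 × 235) = 108.50 mm.
M_n = T(d − a/2) = 730.4 kN × (865 − 54.25) mm = 592.17 kN·m.

M_n ≈ 592 kN·m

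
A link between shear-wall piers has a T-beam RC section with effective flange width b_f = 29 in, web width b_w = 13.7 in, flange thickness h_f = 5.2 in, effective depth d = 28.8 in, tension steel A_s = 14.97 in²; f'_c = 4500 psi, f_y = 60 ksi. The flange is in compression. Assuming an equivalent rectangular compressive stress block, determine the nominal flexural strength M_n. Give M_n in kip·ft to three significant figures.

Tension: T = A_s f_y = 14.97 × 60 = 898.2 kips.
Try a within the flange: a = T/(0.85 f'_c b_f) = 898.2/(0.85 × 4.5 × 29) = 8.097 in.
a = 8.097 > h_f = 5.2 in: the block extends into the web. Split into flange-overhang and web parts.
C_f = 0.85 f'_c (b_f − b_w) h_f = 0.85 × 4.5 × (29 − 13.7) × 5.2 = 304.3 kips.
Remaining web compression depth: a_w = (T − C_f)/(0.85 f'_c b_w) = (898.2 − 304.3)/(0.85 × 4.5 × 13.7) = 11.333 in.
M_n = C_f(d − h_f/2) + (T − C_f)(d − a_w/2) = 304.3 × (28.8 − 2.6) + 593.9 × (28.8 − 5.6665) = 7972.7 + 13739.0 = 21711.7 kip·in.
M_n = 21711.7/12 = 1809.31 kip·ft.

M_n ≈ 1810 kip·ft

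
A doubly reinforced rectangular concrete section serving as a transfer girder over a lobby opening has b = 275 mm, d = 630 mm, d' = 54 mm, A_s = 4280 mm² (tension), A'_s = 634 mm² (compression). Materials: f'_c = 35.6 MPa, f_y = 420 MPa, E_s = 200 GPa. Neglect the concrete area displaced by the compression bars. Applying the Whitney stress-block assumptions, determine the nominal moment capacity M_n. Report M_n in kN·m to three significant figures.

M_n ≈ 977 kN·m

Assume both tension and compression steel yield.
Net tension couple steel: A_s − A'_s = 3646 mm².
a = (A_s − A'_s) f_y / (0.85 f'_c b) = 1531320/(0.85 × 35.6 × 275) = 184.02 mm.
c = a/β₁ = 184.02/0.796 = 231.18 mm; ε'_s = 0.003(c − d')/c = 0.0023 ≥ f_y/E_s = 0.0021, so compression steel does yield.
M_n = (A_s − A'_s) f_y (d − a/2) + A'_s f_y (d − d') = [1531320 × (630 − 92.01) + 266280 × (630 − 54)] × 10⁻⁶ = 823.83 + 153.38 = 977.21 kN·m.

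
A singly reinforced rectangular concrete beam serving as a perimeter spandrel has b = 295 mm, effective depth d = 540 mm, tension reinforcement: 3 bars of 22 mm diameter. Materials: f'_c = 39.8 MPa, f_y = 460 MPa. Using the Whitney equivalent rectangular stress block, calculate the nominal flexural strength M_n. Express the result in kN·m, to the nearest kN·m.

M_n ≈ 269 kN·m

A_s = 3 × 380 = 1140 mm².
T = A_s f_y = 1140 × 460 = 524400 N = 524.4 kN.
From C = T: a = T/(0.85 f'_c b) = 524400/(0.85 × 39.8 × 295) = 52.55 mm.
M_n = T(d − a/2) = 524.4 kN × (540 − 26.275) mm = 269.40 kN·m.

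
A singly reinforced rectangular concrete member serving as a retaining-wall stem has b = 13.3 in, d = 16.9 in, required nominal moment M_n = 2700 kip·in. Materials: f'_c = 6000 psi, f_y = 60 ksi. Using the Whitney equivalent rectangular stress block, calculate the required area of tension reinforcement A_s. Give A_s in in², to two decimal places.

A_s ≈ 2.88 in²

From M_n = 0.85 f'_c a b (d − a/2):
a = d − √(d² − 2M_n/(0.85 f'_c b)) = 16.9 − √(16.9² − 2 × 2700/(0.85 × 6 × 13.3)) = 2.547 in.
A_s = 0.85 f'_c a b / f_y = 0.85 × 6 × 2.547 × 13.3 / 60 = 2.879 in².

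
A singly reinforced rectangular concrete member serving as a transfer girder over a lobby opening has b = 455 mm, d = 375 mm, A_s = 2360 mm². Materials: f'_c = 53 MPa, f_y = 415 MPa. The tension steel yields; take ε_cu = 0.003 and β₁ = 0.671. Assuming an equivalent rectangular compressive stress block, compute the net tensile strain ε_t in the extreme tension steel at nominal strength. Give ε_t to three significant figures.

ε_t ≈ 0.0128

a = A_s f_y/(0.85 f'_c b) = 47.78 mm.
β₁ = 0.671, so c = a/β₁ = 47.78/0.671 = 71.21 mm.
From the linear strain diagram with ε_cu = 0.003: ε_t = 0.003 (d − c)/c = 0.003 × (375 − 71.21)/71.21 = 0.0128.
Since ε_t ≥ 0.005, the section is tension-controlled.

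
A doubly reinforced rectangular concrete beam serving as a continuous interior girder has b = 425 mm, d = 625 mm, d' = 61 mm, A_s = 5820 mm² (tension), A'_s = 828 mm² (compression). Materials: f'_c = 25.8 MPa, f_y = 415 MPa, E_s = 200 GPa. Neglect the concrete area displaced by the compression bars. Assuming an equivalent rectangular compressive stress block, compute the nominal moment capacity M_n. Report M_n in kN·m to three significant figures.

Assume both tension and compression steel yield.
Net tension couple steel: A_s − A'_s = 4992 mm².
a = (A_s − A'_s) f_y / (0.85 f'_c b) = 2071680/(0.85 × 25.8 × 425) = 222.28 mm.
c = a/β₁ = 222.28/0.85 = 261.51 mm; ε'_s = 0.003(c − d')/c = 0.0023 ≥ f_y/E_s = 0.0021, so compression steel does yield.
M_n = (A_s − A'_s) f_y (d − a/2) + A'_s f_y (d − d') = [2071680 × (625 − 111.14) + 343620 × (625 − 61)] × 10⁻⁶ = 1064.55 + 193.80 = 1258.35 kN·m.

M_n ≈ 1260 kN·m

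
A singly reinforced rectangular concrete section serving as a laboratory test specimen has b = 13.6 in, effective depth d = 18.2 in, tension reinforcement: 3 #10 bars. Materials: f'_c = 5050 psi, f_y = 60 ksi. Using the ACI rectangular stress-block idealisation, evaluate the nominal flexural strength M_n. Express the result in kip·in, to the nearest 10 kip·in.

A_s = 3 × 1.27 = 3.81 in².
T = A_s f_y = 3.81 × 60 = 228.6 kips.
a = T/(0.85 f'_c b) = 228.6/(0.85 × 5.05 × 13.6) = 3.916 in.
M_n = T(d − a/2) = 228.6 × (18.2 − 1.958) = 3712.9 kip·in.

M_n ≈ 3710 kip·in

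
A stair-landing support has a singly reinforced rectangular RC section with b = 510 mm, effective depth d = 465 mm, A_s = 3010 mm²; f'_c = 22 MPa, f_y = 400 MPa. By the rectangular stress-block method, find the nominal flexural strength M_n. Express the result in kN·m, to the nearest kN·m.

T = A_s f_y = 3010 × 400 = 1204000 N = 1204 kN.
From C = T: a = T/(0.85 f'_c b) = 1204000/(0.85 × 22 × 510) = 126.25 mm.
M_n = T(d − a/2) = 1204 kN × (465 − 63.125) mm = 483.86 kN·m.

M_n ≈ 484 kN·m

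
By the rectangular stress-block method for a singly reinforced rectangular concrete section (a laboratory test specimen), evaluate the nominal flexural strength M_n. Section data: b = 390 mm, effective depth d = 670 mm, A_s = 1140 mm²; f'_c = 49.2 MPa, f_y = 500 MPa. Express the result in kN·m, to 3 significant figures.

M_n ≈ 372 kN·m

T = A_s f_y = 1140 × 500 = 570000 N = 570 kN.
From C = T: a = T/(0.85 f'_c b) = 570000/(0.85 × 49.2 × 390) = 34.95 mm.
M_n = T(d − a/2) = 570 kN × (670 − 17.475) mm = 371.94 kN·m.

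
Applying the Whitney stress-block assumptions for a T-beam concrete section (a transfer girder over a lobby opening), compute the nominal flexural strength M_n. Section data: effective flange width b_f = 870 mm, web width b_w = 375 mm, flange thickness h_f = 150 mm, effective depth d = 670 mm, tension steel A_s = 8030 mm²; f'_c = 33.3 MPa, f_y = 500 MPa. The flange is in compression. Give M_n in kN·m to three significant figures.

Tension: T = A_s f_y = 8030 × 500 = 4015000 N.
Try a within the flange: a = T/(0.85 f'_c b_f) = 4015000/(0.85 × 33.3 × 870) = 163.04 mm.
a = 163.04 > h_f = 150 mm: the block extends into the web. Split into flange-overhang and web parts.
C_f = 0.85 f'_c (b_f − b_w) h_f = 0.85 × 33.3 × (870 − 375) × 150 = 2101646 N.
Remaining web compression depth: a_w = (T − C_f)/(0.85 f'_c b_w) = (4015000 − 2101646)/(0.85 × 33.3 × 375) = 180.26 mm.
M_n = C_f(d − h_f/2) + (T − C_f)(d − a_w/2) = 2101646 × (670 − 75) + 1913354 × (670 − 90.13) = 1250.48 + 1109.50 = 2359.98 × 10⁶ N·mm.
M_n = 2359.98 kN·m.

M_n ≈ 2360 kN·m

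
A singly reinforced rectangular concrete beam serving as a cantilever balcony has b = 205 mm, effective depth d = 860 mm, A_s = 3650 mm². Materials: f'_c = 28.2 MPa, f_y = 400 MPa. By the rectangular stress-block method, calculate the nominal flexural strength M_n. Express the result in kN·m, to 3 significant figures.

M_n ≈ 1040 kN·m

T = A_s f_y = 3650 × 400 = 1460000 N = 1460 kN.
From C = T: a = T/(0.85 f'_c b) = 1460000/(0.85 × 28.2 × 205) = 297.12 mm.
M_n = T(d − a/2) = 1460 kN × (860 − 148.56) mm = 1038.70 kN·m.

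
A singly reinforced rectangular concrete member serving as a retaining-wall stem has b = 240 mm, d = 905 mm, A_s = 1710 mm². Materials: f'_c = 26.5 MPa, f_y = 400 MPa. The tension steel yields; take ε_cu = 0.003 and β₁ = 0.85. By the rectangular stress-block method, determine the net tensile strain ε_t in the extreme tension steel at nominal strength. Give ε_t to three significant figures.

ε_t ≈ 0.0152

a = A_s f_y/(0.85 f'_c b) = 126.53 mm.
β₁ = 0.85, so c = a/β₁ = 126.53/0.85 = 148.86 mm.
From the linear strain diagram with ε_cu = 0.003: ε_t = 0.003 (d − c)/c = 0.003 × (905 − 148.86)/148.86 = 0.0152.
Since ε_t ≥ 0.005, the section is tension-controlled.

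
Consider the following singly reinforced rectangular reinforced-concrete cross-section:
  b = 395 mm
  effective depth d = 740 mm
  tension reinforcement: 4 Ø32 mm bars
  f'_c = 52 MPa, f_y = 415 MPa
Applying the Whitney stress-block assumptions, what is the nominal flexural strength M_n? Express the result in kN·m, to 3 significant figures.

M_n ≈ 937 kN·m

A_s = 4 × 804 = 3216 mm².
T = A_s f_y = 3216 × 415 = 1334640 N = 1334.64 kN.
From C = T: a = T/(0.85 f'_c b) = 1334640/(0.85 × 52 × 395) = 76.44 mm.
M_n = T(d − a/2) = 1334.64 kN × (740 − 38.22) mm = 936.62 kN·m.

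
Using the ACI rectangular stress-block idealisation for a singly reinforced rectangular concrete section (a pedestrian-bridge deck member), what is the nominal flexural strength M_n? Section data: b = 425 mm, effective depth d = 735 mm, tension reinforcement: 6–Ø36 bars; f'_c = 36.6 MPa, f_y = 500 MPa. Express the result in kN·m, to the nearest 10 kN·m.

M_n ≈ 1890 kN·m

A_s = 6 × 1018 = 6108 mm².
T = A_s f_y = 6108 × 500 = 3054000 N = 3054 kN.
From C = T: a = T/(0.85 f'_c b) = 3054000/(0.85 × 36.6 × 425) = 230.98 mm.
M_n = T(d − a/2) = 3054 kN × (735 − 115.49) mm = 1891.98 kN·m.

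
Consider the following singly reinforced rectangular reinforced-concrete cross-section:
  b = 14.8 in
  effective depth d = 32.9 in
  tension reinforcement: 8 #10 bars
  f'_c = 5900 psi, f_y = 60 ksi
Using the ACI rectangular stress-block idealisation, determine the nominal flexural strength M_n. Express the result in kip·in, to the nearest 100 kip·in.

M_n ≈ 17600 kip·in

A_s = 8 × 1.27 = 10.16 in².
T = A_s f_y = 10.16 × 60 = 609.6 kips.
a = T/(0.85 f'_c b) = 609.6/(0.85 × 5.9 × 14.8) = 8.213 in.
M_n = T(d − a/2) = 609.6 × (32.9 − 4.1065) = 17552.5 kip·in.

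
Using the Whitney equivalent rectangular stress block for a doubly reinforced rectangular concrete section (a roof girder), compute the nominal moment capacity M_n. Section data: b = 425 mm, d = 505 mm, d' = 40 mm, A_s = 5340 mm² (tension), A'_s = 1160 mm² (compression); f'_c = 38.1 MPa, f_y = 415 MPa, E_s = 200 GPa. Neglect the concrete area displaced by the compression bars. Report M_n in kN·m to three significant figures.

Assume both tension and compression steel yield.
Net tension couple steel: A_s − A'_s = 4180 mm².
a = (A_s − A'_s) f_y / (0.85 f'_c b) = 1734700/(0.85 × 38.1 × 425) = 126.04 mm.
c = a/β₁ = 126.04/0.778 = 162.01 mm; ε'_s = 0.003(c − d')/c = 0.0023 ≥ f_y/E_s = 0.0021, so compression steel does yield.
M_n = (A_s − A'_s) f_y (d − a/2) + A'_s f_y (d − d') = [1734700 × (505 − 63.02) + 481400 × (505 − 40)] × 10⁻⁶ = 766.70 + 223.85 = 990.55 kN·m.

M_n ≈ 991 kN·m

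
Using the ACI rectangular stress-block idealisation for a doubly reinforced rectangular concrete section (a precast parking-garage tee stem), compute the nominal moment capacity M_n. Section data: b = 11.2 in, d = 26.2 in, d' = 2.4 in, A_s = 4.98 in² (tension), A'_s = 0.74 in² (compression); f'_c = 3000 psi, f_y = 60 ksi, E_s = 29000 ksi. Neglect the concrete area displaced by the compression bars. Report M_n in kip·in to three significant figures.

M_n ≈ 6590 kip·in

Assume both steels yield.
a = (A_s − A'_s) f_y/(0.85 f'_c b) = (4.98 − 0.74) × 60/(0.85 × 3 × 11.2) = 8.908 in.
c = a/β₁ = 8.908/0.85 = 10.480 in; ε'_s = 0.003(c − d')/c = 0.0023 ≥ ε_y = 0.0021, so the compression steel yields.
M_n = (A_s − A'_s) f_y (d − a/2) + A'_s f_y (d − d') = 254.4 × (26.2 − 4.454) + 44.4 × (26.2 − 2.4) = 5532.2 + 1056.7 = 6588.9 kip·in.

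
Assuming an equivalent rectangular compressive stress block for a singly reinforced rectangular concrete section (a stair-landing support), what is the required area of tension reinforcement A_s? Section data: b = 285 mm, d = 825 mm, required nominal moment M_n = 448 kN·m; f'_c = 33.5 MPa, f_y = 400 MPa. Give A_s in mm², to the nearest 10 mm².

With M_n = 0.85 f'_c a b (d − a/2), solve the quadratic for a:
a = d − √(d² − 2M_n/(0.85 f'_c b)) = 825 − √(825² − 2 × 448×10⁶/(0.85 × 33.5 × 285)) = 69.87 mm.
A_s = 0.85 f'_c a b / f_y = 0.85 × 33.5 × 69.87 × 285 / 400 = 1417.6 mm².

A_s ≈ 1420 mm²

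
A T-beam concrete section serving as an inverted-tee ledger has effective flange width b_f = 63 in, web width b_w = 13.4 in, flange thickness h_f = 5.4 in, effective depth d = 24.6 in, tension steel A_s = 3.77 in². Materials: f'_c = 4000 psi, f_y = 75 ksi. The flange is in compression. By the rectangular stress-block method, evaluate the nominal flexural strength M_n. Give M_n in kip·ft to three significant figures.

Tension: T = A_s f_y = 3.77 × 75 = 282.75 kips.
Try a within the flange: a = T/(0.85 f'_c b_f) = 282.75/(0.85 × 4 × 63) = 1.320 in.
Since a = 1.320 ≤ h_f = 5.4 in, the stress block lies entirely in the flange; analyse as a rectangular beam of width b_f.
M_n = T(d − a/2) = 282.75 × (24.6 − 0.66) = 6769.0 kip·in.
M_n = 6769.0/12 = 564.08 kip·ft.

M_n ≈ 564 kip·ft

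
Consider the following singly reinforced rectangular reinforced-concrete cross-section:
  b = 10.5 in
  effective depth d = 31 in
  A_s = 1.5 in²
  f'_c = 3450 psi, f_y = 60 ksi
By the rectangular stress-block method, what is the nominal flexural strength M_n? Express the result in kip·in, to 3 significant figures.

T = A_s f_y = 1.5 × 60 = 90 kips.
a = T/(0.85 f'_c b) = 90/(0.85 × 3.45 × 10.5) = 2.923 in.
M_n = T(d − a/2) = 90 × (31 − 1.4615) = 2658.5 kip·in.

M_n ≈ 2660 kip·in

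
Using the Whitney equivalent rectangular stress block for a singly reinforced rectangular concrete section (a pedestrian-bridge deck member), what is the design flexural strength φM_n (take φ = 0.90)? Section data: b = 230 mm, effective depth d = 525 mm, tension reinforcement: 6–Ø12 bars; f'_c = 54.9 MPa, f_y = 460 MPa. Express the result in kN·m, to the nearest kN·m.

A_s = 6 × 113 = 678 mm².
T = A_s f_y = 678 × 460 = 311880 N = 311.88 kN.
From C = T: a = T/(0.85 f'_c b) = 311880/(0.85 × 54.9 × 230) = 29.06 mm.
M_n = T(d − a/2) = 311.88 kN × (525 − 14.53) mm = 159.21 kN·m.
φM_n = 0.90 × 159.21 = 143.29 kN·m.

φM_n ≈ 143 kN·m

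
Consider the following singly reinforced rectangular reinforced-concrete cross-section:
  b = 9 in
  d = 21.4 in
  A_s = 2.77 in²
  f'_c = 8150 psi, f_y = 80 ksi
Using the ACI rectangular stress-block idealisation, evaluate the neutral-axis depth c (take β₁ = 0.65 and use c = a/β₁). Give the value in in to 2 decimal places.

T = A_s f_y = 2.77 × 80 = 221.6 kips.
a = T/(0.85 f'_c b) = 221.6/(0.85 × 8.15 × 9) = 3.5543 in.
With β₁ = 0.65, c = a/β₁ = 3.5543/0.65 = 5.47 in.

c ≈ 5.47 in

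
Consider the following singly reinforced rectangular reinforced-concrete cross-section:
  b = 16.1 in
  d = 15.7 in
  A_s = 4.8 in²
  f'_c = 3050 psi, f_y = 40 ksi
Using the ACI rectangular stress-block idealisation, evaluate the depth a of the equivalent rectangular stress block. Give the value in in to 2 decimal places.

T = A_s f_y = 4.8 × 40 = 192 kips.
a = T/(0.85 f'_c b) = 192/(0.85 × 3.05 × 16.1) = 4.60 in.

a ≈ 4.60 in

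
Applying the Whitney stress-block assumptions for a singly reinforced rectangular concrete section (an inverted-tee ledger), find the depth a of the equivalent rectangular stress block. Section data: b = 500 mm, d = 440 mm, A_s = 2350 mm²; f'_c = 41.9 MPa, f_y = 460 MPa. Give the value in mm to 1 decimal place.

T = A_s f_y = 2350 × 460 = 1081000 N = 1081 kN.
Setting C = 0.85 f'_c a b equal to T: a = 1081000/(0.85 × 41.9 × 500) = 60.7 mm.

a ≈ 60.7 mm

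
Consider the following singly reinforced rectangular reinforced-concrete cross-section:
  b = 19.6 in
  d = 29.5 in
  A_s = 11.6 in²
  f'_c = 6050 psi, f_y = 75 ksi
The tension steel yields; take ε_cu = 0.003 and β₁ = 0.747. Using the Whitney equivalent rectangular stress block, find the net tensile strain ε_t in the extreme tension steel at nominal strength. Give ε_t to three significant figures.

ε_t ≈ 0.00466

a = A_s f_y/(0.85 f'_c b) = 8.632 in.
β₁ = 0.747, so c = a/β₁ = 8.632/0.747 = 11.556 in.
From the linear strain diagram with ε_cu = 0.003: ε_t = 0.003 (d − c)/c = 0.003 × (29.5 − 11.556)/11.556 = 0.00466.
ε_t is between 0.004 and 0.005 — transition zone.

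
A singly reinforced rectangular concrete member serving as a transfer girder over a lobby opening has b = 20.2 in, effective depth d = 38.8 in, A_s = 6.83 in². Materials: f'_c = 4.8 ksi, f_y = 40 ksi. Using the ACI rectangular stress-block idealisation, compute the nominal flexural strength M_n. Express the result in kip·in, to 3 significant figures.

T = A_s f_y = 6.83 × 40 = 273.2 kips.
a = T/(0.85 f'_c b) = 273.2/(0.85 × 4.8 × 20.2) = 3.315 in.
M_n = T(d − a/2) = 273.2 × (38.8 − 1.6575) = 10147.3 kip·in.

M_n ≈ 10100 kip·in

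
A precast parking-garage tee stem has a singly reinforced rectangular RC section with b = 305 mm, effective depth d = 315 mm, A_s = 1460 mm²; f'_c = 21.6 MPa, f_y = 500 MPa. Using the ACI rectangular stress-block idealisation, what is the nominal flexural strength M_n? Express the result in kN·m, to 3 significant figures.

T = A_s f_y = 1460 × 500 = 730000 N = 730 kN.
From C = T: a = T/(0.85 f'_c b) = 730000/(0.85 × 21.6 × 305) = 130.36 mm.
M_n = T(d − a/2) = 730 kN × (315 − 65.18) mm = 182.37 kN·m.

M_n ≈ 182 kN·m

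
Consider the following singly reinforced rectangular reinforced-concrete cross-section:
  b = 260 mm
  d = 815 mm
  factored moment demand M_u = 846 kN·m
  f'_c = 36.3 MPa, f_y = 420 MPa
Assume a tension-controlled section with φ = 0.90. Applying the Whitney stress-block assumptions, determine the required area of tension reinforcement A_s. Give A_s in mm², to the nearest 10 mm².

A_s ≈ 3040 mm²

M_n = M_u/φ = 846/0.90 = 940 kN·m.
With M_n = 0.85 f'_c a b (d − a/2), solve the quadratic for a:
a = d − √(d² − 2M_n/(0.85 f'_c b)) = 815 − √(815² − 2 × 940×10⁶/(0.85 × 36.3 × 260)) = 159.35 mm.
A_s = 0.85 f'_c a b / f_y = 0.85 × 36.3 × 159.35 × 260 / 420 = 3043.7 mm².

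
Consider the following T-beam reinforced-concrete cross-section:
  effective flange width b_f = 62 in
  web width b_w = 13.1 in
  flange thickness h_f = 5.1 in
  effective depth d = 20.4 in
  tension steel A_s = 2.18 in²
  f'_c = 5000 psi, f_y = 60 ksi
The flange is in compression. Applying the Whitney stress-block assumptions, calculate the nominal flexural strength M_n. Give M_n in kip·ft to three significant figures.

Tension: T = A_s f_y = 2.18 × 60 = 130.8 kips.
Try a within the flange: a = T/(0.85 f'_c b_f) = 130.8/(0.85 × 5 × 62) = 0.496 in.
Since a = 0.496 ≤ h_f = 5.1 in, the stress block lies entirely in the flange; analyse as a rectangular beam of width b_f.
M_n = T(d − a/2) = 130.8 × (20.4 − 0.248) = 2635.9 kip·in.
M_n = 2635.9/12 = 219.66 kip·ft.

M_n ≈ 220 kip·ft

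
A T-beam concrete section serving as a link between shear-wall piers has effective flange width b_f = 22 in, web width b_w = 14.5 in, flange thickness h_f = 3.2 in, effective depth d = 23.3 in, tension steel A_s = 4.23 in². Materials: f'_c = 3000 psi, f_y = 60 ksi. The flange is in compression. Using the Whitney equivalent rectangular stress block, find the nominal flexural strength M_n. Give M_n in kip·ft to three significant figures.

M_n ≈ 443 kip·ft

Tension: T = A_s f_y = 4.23 × 60 = 253.8 kips.
Try a within the flange: a = T/(0.85 f'_c b_f) = 253.8/(0.85 × 3 × 22) = 4.524 in.
a = 4.524 > h_f = 3.2 in: the block extends into the web. Split into flange-overhang and web parts.
C_f = 0.85 f'_c (b_f − b_w) h_f = 0.85 × 3 × (22 − 14.5) × 3.2 = 61.2 kips.
Remaining web compression depth: a_w = (T − C_f)/(0.85 f'_c b_w) = (253.8 − 61.2)/(0.85 × 3 × 14.5) = 5.209 in.
M_n = C_f(d − h_f/2) + (T − C_f)(d − a_w/2) = 61.2 × (23.3 − 1.6) + 192.6 × (23.3 − 2.6045) = 1328.0 + 3986.0 = 5314.0 kip·in.
M_n = 5314.0/12 = 442.83 kip·ft.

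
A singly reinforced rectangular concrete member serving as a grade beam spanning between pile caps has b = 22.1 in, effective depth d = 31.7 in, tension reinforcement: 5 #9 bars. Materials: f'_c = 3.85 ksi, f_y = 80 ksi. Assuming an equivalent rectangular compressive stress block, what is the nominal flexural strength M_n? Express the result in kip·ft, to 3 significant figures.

M_n ≈ 964 kip·ft

A_s = 5 × 1 = 5 in².
T = A_s f_y = 5 × 80 = 400 kips.
a = T/(0.85 f'_c b) = 400/(0.85 × 3.85 × 22.1) = 5.531 in.
M_n = T(d − a/2) = 400 × (31.7 − 2.7655) = 11573.8 kip·in = 11573.8/12 = 964.48 kip·ft.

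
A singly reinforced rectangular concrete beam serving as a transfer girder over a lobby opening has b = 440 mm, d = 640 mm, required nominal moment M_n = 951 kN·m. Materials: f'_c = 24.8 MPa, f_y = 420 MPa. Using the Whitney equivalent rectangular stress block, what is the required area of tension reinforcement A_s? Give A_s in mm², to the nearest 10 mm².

A_s ≈ 4150 mm²

With M_n = 0.85 f'_c a b (d − a/2), solve the quadratic for a:
a = d − √(d² − 2M_n/(0.85 f'_c b)) = 640 − √(640² − 2 × 951×10⁶/(0.85 × 24.8 × 440)) = 187.74 mm.
A_s = 0.85 f'_c a b / f_y = 0.85 × 24.8 × 187.74 × 440 / 420 = 4146.0 mm².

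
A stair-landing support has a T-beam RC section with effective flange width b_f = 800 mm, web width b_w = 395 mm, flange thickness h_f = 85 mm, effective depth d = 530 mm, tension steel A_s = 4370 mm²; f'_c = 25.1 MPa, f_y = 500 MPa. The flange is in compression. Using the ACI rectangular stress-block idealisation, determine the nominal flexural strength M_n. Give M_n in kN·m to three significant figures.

M_n ≈ 1000 kN·m

Tension: T = A_s f_y = 4370 × 500 = 2185000 N.
Try a within the flange: a = T/(0.85 f'_c b_f) = 2185000/(0.85 × 25.1 × 800) = 128.02 mm.
a = 128.02 > h_f = 85 mm: the block extends into the web. Split into flange-overhang and web parts.
C_f = 0.85 f'_c (b_f − b_w) h_f = 0.85 × 25.1 × (800 − 395) × 85 = 734457 N.
Remaining web compression depth: a_w = (T − C_f)/(0.85 f'_c b_w) = (2185000 − 734457)/(0.85 × 25.1 × 395) = 172.12 mm.
M_n = C_f(d − h_f/2) + (T − C_f)(d − a_w/2) = 734457 × (530 − 42.5) + 1450543 × (530 − 86.06) = 358.05 + 643.95 = 1002.00 × 10⁶ N·mm.
M_n = 1002.00 kN·m.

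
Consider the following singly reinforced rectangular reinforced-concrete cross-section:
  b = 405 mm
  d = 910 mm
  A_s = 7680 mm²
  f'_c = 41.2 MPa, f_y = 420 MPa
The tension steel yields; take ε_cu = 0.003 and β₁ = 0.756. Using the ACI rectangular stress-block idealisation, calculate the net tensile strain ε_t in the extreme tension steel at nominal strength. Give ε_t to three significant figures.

a = A_s f_y/(0.85 f'_c b) = 227.43 mm.
β₁ = 0.756, so c = a/β₁ = 227.43/0.756 = 300.83 mm.
From the linear strain diagram with ε_cu = 0.003: ε_t = 0.003 (d − c)/c = 0.003 × (910 − 300.83)/300.83 = 0.00607.
Since ε_t ≥ 0.005, the section is tension-controlled.

ε_t ≈ 0.00607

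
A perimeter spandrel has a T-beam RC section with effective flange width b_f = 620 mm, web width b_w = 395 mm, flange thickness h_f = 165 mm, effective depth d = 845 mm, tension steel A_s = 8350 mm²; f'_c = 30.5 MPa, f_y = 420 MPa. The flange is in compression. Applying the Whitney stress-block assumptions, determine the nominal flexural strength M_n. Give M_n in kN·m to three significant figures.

Tension: T = A_s f_y = 8350 × 420 = 3507000 N.
Try a within the flange: a = T/(0.85 f'_c b_f) = 3507000/(0.85 × 30.5 × 620) = 218.19 mm.
a = 218.19 > h_f = 165 mm: the block extends into the web. Split into flange-overhang and web parts.
C_f = 0.85 f'_c (b_f − b_w) h_f = 0.85 × 30.5 × (620 − 395) × 165 = 962466 N.
Remaining web compression depth: a_w = (T − C_f)/(0.85 f'_c b_w) = (3507000 − 962466)/(0.85 × 30.5 × 395) = 248.48 mm.
M_n = C_f(d − h_f/2) + (T − C_f)(d − a_w/2) = 962466 × (845 − 82.5) + 2544534 × (845 − 124.24) = 733.88 + 1834.00 = 2567.88 × 10⁶ N·mm.
M_n = 2567.88 kN·m.

M_n ≈ 2570 kN·m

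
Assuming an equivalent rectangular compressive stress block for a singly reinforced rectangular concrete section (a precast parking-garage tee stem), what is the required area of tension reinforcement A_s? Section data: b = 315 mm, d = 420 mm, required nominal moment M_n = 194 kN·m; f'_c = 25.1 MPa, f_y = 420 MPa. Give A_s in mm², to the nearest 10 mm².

With M_n = 0.85 f'_c a b (d − a/2), solve the quadratic for a:
a = d − √(d² − 2M_n/(0.85 f'_c b)) = 420 − √(420² − 2 × 194×10⁶/(0.85 × 25.1 × 315)) = 75.52 mm.
A_s = 0.85 f'_c a b / f_y = 0.85 × 25.1 × 75.52 × 315 / 420 = 1208.4 mm².

A_s ≈ 1210 mm²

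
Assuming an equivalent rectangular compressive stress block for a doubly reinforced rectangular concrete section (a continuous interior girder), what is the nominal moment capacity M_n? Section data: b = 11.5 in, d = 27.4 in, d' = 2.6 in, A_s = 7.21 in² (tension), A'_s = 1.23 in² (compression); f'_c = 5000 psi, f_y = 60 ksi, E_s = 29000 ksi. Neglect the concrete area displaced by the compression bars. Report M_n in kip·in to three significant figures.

Assume both steels yield.
a = (A_s − A'_s) f_y/(0.85 f'_c b) = (7.21 − 1.23) × 60/(0.85 × 5 × 11.5) = 7.341 in.
c = a/β₁ = 7.341/0.8 = 9.176 in; ε'_s = 0.003(c − d')/c = 0.0021 ≥ ε_y = 0.0021, so the compression steel yields.
M_n = (A_s − A'_s) f_y (d − a/2) + A'_s f_y (d − d') = 358.8 × (27.4 − 3.6705) + 73.8 × (27.4 − 2.6) = 8514.1 + 1830.2 = 10344.3 kip·in.

M_n ≈ 10300 kip·in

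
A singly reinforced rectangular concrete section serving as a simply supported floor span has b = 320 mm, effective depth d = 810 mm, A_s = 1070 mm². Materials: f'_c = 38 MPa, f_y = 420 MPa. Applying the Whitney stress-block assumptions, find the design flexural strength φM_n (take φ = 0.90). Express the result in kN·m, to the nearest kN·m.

T = A_s f_y = 1070 × 420 = 449400 N = 449.4 kN.
From C = T: a = T/(0.85 f'_c b) = 449400/(0.85 × 38 × 320) = 43.48 mm.
M_n = T(d − a/2) = 449.4 kN × (810 − 21.74) mm = 354.24 kN·m.
φM_n = 0.90 × 354.24 = 318.82 kN·m.

φM_n ≈ 319 kN·m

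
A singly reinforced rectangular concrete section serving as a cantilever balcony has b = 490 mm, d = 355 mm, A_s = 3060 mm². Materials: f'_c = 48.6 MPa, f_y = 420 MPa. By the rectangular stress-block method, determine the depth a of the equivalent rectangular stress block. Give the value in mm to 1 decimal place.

a ≈ 63.5 mm

T = A_s f_y = 3060 × 420 = 1285200 N = 1285.2 kN.
Setting C = 0.85 f'_c a b equal to T: a = 1285200/(0.85 × 48.6 × 490) = 63.5 mm.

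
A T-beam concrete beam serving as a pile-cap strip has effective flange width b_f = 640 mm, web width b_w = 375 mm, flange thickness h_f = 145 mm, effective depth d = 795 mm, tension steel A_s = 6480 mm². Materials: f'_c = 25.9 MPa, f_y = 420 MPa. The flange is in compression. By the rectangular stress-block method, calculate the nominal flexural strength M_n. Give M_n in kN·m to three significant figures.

M_n ≈ 1890 kN·m

Tension: T = A_s f_y = 6480 × 420 = 2721600 N.
Try a within the flange: a = T/(0.85 f'_c b_f) = 2721600/(0.85 × 25.9 × 640) = 193.16 mm.
a = 193.16 > h_f = 145 mm: the block extends into the web. Split into flange-overhang and web parts.
C_f = 0.85 f'_c (b_f − b_w) h_f = 0.85 × 25.9 × (640 − 375) × 145 = 845926 N.
Remaining web compression depth: a_w = (T − C_f)/(0.85 f'_c b_w) = (2721600 − 845926)/(0.85 × 25.9 × 375) = 227.20 mm.
M_n = C_f(d − h_f/2) + (T − C_f)(d − a_w/2) = 845926 × (795 − 72.5) + 1875674 × (795 − 113.6) = 611.18 + 1278.08 = 1889.26 × 10⁶ N·mm.
M_n = 1889.26 kN·m.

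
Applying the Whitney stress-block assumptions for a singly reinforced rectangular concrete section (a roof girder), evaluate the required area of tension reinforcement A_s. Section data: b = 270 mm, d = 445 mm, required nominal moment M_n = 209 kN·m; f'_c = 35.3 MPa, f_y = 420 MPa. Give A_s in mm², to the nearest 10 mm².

A_s ≈ 1200 mm²

With M_n = 0.85 f'_c a b (d − a/2), solve the quadratic for a:
a = d − √(d² − 2M_n/(0.85 f'_c b)) = 445 − √(445² − 2 × 209×10⁶/(0.85 × 35.3 × 270)) = 62.34 mm.
A_s = 0.85 f'_c a b / f_y = 0.85 × 35.3 × 62.34 × 270 / 420 = 1202.5 mm².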